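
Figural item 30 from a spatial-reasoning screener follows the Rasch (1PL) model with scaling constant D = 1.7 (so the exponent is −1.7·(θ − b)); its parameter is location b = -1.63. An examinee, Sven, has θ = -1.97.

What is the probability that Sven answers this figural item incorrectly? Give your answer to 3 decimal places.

P(θ) = 1 / (1 + exp(−D·(θ − b)))
Exponent: 1.7 × (-1.97 − (-1.63)) = -0.5780
1/(1 + e^{0.5780}) = 0.3594
P = 0.3594
P(incorrect) = 1 − 0.3594 = 0.6406

0.641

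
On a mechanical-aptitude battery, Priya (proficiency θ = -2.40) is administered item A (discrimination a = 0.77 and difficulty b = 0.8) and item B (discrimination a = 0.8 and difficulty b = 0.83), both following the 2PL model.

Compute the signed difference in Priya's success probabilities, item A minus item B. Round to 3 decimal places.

P(θ) = 1 / (1 + exp(−a(θ − b)))
P_A = 0.0784
P_B = 0.0702
P_A − P_B = 0.0082

0.008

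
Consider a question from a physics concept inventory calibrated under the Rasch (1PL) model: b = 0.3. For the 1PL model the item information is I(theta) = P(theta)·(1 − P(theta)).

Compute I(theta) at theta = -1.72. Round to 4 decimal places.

0.1034

P = 1/(1+e^{2.0200}) = 0.1171
P(1−P) = 0.1171 × 0.8829 = 0.1034
I = P(1−P) = 0.10340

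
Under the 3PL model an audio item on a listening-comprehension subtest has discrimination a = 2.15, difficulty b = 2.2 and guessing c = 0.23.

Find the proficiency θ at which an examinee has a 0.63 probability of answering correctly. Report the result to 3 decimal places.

P(θ) = c + (1 − c) · 1 / (1 + exp(−a(θ − b)))
Remove guessing floor: (0.63 − 0.23)/(1 − 0.23) = 0.5195
logit = ln(0.5195/0.4805) = 0.0780
θ = b + logit/(a) = 2.2 + 0.0780/2.1500 = 2.2363

2.236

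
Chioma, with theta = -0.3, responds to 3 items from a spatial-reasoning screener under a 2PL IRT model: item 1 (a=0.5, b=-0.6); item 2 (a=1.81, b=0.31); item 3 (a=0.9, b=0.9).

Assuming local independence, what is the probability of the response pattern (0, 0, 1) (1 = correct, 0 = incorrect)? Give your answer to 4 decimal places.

0.0881

P(theta) = 1 / (1 + exp(−a(theta − b)))
P_1 = 1/(1+e^{-0.1500}) = 0.5374
P_2 = 1/(1+e^{1.1041}) = 0.2490
P_3 = 1/(1+e^{1.0800}) = 0.2535
L = (1−P_1) × (1−P_2) × P_3 = 0.4626 × 0.7510 × 0.2535 = 0.08807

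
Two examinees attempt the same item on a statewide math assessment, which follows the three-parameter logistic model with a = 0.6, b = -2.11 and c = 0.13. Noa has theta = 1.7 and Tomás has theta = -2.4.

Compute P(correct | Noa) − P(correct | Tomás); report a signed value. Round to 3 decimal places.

P(theta) = c + (1 − c) · 1 / (1 + exp(−a(theta − b)))
P(Noa) = 0.9197  [exponent 2.2860]
P(Tomás) = 0.5273  [exponent -0.1740]
Difference = 0.9197 − 0.5273 = 0.3925

0.392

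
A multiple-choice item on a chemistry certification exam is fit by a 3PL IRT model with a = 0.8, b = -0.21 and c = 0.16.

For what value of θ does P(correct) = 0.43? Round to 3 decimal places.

P(θ) = c + (1 − c) · 1 / (1 + exp(−a(θ − b)))
Remove guessing floor: (0.43 − 0.16)/(1 − 0.16) = 0.3214
logit = ln(0.3214/0.6786) = -0.7472
θ = b + logit/(a) = -0.21 + (-0.7472)/0.8000 = -1.1440

-1.144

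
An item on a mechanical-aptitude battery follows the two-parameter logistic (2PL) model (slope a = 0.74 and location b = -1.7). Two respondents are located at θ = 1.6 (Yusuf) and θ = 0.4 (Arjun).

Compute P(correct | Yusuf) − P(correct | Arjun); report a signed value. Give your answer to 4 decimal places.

P(θ) = 1 / (1 + exp(−a(θ − b)))
P(Yusuf) = 0.9200  [exponent 2.4420]
P(Arjun) = 0.8255  [exponent 1.5540]
Difference = 0.9200 − 0.8255 = 0.0945

0.0945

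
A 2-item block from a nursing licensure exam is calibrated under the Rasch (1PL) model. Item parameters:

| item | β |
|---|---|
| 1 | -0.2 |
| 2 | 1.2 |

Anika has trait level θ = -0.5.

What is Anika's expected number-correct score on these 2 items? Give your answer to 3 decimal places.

0.580

P(θ) = 1 / (1 + exp(−(θ − β)))
P_1 = 1/(1+e^{0.3000}) = 0.4256
P_2 = 1/(1+e^{1.7000}) = 0.1545
E[score] = 0.4256 + 0.1545 = 0.5800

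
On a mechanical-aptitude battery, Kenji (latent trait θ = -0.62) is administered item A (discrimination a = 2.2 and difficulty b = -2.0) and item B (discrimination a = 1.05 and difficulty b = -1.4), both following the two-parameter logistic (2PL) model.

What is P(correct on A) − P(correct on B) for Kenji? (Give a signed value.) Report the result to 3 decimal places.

P(θ) = 1 / (1 + exp(−a(θ − b)))
P_A = 0.9542
P_B = 0.6940
P_A − P_B = 0.2602

0.260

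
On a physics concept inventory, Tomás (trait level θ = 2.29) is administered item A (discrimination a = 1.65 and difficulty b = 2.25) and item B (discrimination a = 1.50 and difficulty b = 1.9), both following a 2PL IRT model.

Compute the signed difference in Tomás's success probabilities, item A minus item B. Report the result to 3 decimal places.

-0.126

P(θ) = 1 / (1 + exp(−a(θ − b)))
P_A = 0.5165
P_B = 0.6422
P_A − P_B = -0.1257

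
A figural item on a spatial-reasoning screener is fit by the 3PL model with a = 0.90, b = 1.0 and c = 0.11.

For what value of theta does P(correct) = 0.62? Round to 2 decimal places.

P(theta) = c + (1 − c) · 1 / (1 + exp(−a(theta − b)))
Remove guessing floor: (0.62 − 0.11)/(1 − 0.11) = 0.5730
logit = ln(0.5730/0.4270) = 0.2942
theta = b + logit/(a) = 1.0 + 0.2942/0.9000 = 1.3269

1.33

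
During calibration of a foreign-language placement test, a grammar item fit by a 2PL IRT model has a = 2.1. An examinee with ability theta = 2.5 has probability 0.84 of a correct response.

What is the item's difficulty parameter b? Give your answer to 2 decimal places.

P(theta) = 1 / (1 + exp(−a(theta − b)))
logit(0.84) = ln(0.84/0.16) = 1.6582
b = theta − logit/(a) = 2.5 − 1.6582/2.1000 = 1.7104

1.71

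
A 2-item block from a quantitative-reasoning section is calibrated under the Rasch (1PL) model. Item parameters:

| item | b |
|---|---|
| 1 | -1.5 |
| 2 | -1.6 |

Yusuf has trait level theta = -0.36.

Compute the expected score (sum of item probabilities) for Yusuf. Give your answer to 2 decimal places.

P(theta) = 1 / (1 + exp(−(theta − b)))
P_1 = 1/(1+e^{-1.1400}) = 0.7577
P_2 = 1/(1+e^{-1.2400}) = 0.7756
E[score] = 0.7577 + 0.7756 = 1.5332

1.53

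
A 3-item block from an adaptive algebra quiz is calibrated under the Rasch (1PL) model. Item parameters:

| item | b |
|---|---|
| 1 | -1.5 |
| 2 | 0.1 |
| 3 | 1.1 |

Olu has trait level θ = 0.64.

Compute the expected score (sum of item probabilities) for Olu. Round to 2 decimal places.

P(θ) = 1 / (1 + exp(−(θ − b)))
P_1 = 1/(1+e^{-2.1400}) = 0.8947
P_2 = 1/(1+e^{-0.5400}) = 0.6318
P_3 = 1/(1+e^{0.4600}) = 0.3870
E[score] = 0.8947 + 0.6318 + 0.3870 = 1.9135

1.91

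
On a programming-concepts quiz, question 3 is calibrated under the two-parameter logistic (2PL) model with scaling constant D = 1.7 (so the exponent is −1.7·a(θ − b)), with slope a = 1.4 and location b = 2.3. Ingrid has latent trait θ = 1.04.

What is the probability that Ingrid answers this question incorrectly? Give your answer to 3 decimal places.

P(θ) = 1 / (1 + exp(−D·a(θ − b)))
Exponent: 1.7 × 1.4 × (1.04 − 2.3) = -2.9988
1/(1 + e^{2.9988}) = 0.0475
P = 0.0475
P(incorrect) = 1 − 0.0475 = 0.9525

0.953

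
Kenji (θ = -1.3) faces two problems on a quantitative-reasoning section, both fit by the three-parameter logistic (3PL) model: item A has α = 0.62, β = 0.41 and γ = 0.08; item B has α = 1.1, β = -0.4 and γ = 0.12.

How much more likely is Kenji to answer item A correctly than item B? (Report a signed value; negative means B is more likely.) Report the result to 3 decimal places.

P(θ) = γ + (1 − γ) · 1 / (1 + exp(−α(θ − β)))
P_A = 0.3167
P_B = 0.3584
P_A − P_B = -0.0417

-0.042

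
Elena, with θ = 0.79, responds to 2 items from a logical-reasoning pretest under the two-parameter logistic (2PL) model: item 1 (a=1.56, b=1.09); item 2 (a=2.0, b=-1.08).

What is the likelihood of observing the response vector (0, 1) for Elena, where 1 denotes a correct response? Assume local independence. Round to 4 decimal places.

0.6006

P(θ) = 1 / (1 + exp(−a(θ − b)))
P_1 = 1/(1+e^{0.4680}) = 0.3851
P_2 = 1/(1+e^{-3.7400}) = 0.9768
L = (1−P_1) × P_2 = 0.6149 × 0.9768 = 0.60064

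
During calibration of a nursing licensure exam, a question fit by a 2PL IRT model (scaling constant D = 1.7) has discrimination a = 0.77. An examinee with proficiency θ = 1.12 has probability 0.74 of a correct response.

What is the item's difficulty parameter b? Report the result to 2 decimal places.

0.32

P(θ) = 1 / (1 + exp(−D·a(θ − b)))
logit(0.74) = ln(0.74/0.26) = 1.0460
b = θ − logit/(1.7·a) = 1.12 − 1.0460/1.3090 = 0.3209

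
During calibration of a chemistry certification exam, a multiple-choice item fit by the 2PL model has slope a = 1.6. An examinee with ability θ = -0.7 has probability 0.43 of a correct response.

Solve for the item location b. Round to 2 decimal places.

-0.52

P(θ) = 1 / (1 + exp(−a(θ − b)))
logit(0.43) = ln(0.43/0.57) = -0.2819
b = θ − logit/(a) = -0.7 − (-0.2819)/1.6000 = -0.5238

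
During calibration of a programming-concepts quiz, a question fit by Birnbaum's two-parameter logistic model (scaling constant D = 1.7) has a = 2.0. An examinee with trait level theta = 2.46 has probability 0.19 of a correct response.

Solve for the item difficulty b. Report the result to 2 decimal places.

2.89

P(theta) = 1 / (1 + exp(−D·a(theta − b)))
logit(0.19) = ln(0.19/0.81) = -1.4500
b = theta − logit/(1.7·a) = 2.46 − (-1.4500)/3.4000 = 2.8865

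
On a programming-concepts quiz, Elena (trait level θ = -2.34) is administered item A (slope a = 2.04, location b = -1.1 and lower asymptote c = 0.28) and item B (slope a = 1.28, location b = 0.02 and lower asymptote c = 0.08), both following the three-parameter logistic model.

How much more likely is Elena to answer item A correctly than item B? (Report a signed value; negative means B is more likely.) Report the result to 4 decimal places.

P(θ) = c + (1 − c) · 1 / (1 + exp(−a(θ − b)))
P_A = 0.3331
P_B = 0.1228
P_A − P_B = 0.2104

0.2104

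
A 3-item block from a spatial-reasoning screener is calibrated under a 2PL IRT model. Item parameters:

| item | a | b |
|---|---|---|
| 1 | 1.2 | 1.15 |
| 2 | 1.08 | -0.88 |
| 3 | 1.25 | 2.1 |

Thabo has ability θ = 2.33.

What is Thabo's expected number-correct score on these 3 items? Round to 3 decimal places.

P(θ) = 1 / (1 + exp(−a(θ − b)))
P_1 = 1/(1+e^{-1.4160}) = 0.8047
P_2 = 1/(1+e^{-3.4668}) = 0.9697
P_3 = 1/(1+e^{-0.2875}) = 0.5714
E[score] = 0.8047 + 0.9697 + 0.5714 = 2.3458

2.346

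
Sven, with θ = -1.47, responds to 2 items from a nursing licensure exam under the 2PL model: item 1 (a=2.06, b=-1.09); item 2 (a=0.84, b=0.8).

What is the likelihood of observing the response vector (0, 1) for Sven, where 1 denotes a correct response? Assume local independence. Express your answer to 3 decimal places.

P(θ) = 1 / (1 + exp(−a(θ − b)))
P_1 = 1/(1+e^{0.7828}) = 0.3137
P_2 = 1/(1+e^{1.9068}) = 0.1293
L = (1−P_1) × P_2 = 0.6863 × 0.1293 = 0.08876

0.089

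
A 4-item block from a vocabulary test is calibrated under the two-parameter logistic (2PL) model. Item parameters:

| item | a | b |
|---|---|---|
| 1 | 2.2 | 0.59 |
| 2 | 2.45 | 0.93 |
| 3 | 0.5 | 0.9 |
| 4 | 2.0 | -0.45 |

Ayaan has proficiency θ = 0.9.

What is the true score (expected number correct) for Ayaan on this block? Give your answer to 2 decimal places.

2.58

P(θ) = 1 / (1 + exp(−a(θ − b)))
P_1 = 1/(1+e^{-0.6820}) = 0.6642
P_2 = 1/(1+e^{0.0735}) = 0.4816
P_3 = 1/(1+e^{0.0000}) = 0.5000
P_4 = 1/(1+e^{-2.7000}) = 0.9370
E[score] = 0.6642 + 0.4816 + 0.5000 + 0.9370 = 2.5828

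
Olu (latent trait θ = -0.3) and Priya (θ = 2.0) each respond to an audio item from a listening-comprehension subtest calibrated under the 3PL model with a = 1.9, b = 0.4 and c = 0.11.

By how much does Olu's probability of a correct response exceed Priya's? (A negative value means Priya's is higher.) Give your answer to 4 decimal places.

P(θ) = c + (1 − c) · 1 / (1 + exp(−a(θ − b)))
P(Olu) = 0.2962  [exponent -1.3300]
P(Priya) = 0.9594  [exponent 3.0400]
Difference = 0.2962 − 0.9594 = -0.6632

-0.6632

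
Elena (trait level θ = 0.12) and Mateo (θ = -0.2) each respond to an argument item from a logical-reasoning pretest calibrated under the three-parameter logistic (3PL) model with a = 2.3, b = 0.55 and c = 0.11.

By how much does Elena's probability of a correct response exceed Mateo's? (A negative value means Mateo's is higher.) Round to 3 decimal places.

P(θ) = c + (1 − c) · 1 / (1 + exp(−a(θ − b)))
P(Elena) = 0.3513  [exponent -0.9890]
P(Mateo) = 0.2446  [exponent -1.7250]
Difference = 0.3513 − 0.2446 = 0.1067

0.107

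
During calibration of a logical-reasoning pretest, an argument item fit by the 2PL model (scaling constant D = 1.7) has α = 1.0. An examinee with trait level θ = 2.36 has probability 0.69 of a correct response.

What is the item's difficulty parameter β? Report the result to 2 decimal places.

P(θ) = 1 / (1 + exp(−D·α(θ − β)))
logit(0.69) = ln(0.69/0.31) = 0.8001
β = θ − logit/(1.7·α) = 2.36 − 0.8001/1.7000 = 1.8893

1.89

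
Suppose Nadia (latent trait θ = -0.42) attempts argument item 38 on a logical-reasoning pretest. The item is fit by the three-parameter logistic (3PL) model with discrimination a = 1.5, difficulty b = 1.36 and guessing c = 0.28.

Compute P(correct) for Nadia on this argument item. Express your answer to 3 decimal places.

0.327

P(θ) = c + (1 − c) · 1 / (1 + exp(−a(θ − b)))
Exponent: 1.5 × (-0.42 − 1.36) = -2.6700
1/(1 + e^{2.6700}) = 0.0648
P = 0.28 + 0.72 × 0.0648 = 0.3266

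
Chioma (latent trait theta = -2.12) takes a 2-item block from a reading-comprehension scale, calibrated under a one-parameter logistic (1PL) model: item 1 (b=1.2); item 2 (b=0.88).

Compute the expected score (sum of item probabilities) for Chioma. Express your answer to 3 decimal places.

0.082

P(theta) = 1 / (1 + exp(−(theta − b)))
P_1 = 1/(1+e^{3.3200}) = 0.0349
P_2 = 1/(1+e^{3.0000}) = 0.0474
E[score] = 0.0349 + 0.0474 = 0.0823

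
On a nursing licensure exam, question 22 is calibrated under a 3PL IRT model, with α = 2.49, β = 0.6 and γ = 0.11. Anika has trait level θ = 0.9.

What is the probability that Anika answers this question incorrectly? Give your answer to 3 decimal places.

P(θ) = γ + (1 − γ) · 1 / (1 + exp(−α(θ − β)))
Exponent: 2.49 × (0.9 − 0.6) = 0.7470
1/(1 + e^{-0.7470}) = 0.6785
P = 0.11 + 0.89 × 0.6785 = 0.7139
P(incorrect) = 1 − 0.7139 = 0.2861

0.286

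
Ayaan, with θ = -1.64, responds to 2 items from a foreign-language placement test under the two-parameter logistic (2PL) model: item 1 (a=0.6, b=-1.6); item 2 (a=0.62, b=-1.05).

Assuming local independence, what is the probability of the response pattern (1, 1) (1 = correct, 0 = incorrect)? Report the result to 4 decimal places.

P(θ) = 1 / (1 + exp(−a(θ − b)))
P_1 = 1/(1+e^{0.0240}) = 0.4940
P_2 = 1/(1+e^{0.3658}) = 0.4096
L = P_1 × P_2 = 0.4940 × 0.4096 = 0.20232

0.2023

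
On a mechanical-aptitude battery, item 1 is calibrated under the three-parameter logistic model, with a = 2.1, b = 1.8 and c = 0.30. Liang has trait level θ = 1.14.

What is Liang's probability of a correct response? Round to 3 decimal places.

P(θ) = c + (1 − c) · 1 / (1 + exp(−a(θ − b)))
Exponent: 2.1 × (1.14 − 1.8) = -1.3860
1/(1 + e^{1.3860}) = 0.2000
P = 0.30 + 0.70 × 0.2000 = 0.4400

0.440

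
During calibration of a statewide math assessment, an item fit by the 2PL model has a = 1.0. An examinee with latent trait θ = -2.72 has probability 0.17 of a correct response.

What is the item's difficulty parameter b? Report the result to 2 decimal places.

P(θ) = 1 / (1 + exp(−a(θ − b)))
logit(0.17) = ln(0.17/0.83) = -1.5856
b = θ − logit/(a) = -2.72 − (-1.5856)/1.0000 = -1.1344

-1.13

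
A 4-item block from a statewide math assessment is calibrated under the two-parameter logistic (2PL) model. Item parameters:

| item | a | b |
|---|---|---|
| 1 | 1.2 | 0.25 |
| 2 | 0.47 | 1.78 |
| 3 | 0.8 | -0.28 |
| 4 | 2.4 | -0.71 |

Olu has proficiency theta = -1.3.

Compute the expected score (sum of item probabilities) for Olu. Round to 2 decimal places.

P(theta) = 1 / (1 + exp(−a(theta − b)))
P_1 = 1/(1+e^{1.8600}) = 0.1347
P_2 = 1/(1+e^{1.4476}) = 0.1904
P_3 = 1/(1+e^{0.8160}) = 0.3066
P_4 = 1/(1+e^{1.4160}) = 0.1953
E[score] = 0.1347 + 0.1904 + 0.3066 + 0.1953 = 0.8270

0.83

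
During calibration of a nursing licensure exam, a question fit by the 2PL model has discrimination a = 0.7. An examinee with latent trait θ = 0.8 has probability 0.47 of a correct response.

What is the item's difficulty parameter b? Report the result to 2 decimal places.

P(θ) = 1 / (1 + exp(−a(θ − b)))
logit(0.47) = ln(0.47/0.53) = -0.1201
b = θ − logit/(a) = 0.8 − (-0.1201)/0.7000 = 0.9716

0.97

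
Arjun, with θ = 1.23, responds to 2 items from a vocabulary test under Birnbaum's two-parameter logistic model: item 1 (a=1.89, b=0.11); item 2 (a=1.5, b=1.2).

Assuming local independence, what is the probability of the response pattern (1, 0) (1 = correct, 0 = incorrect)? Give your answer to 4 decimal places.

0.4362

P(θ) = 1 / (1 + exp(−a(θ − b)))
P_1 = 1/(1+e^{-2.1168}) = 0.8925
P_2 = 1/(1+e^{-0.0450}) = 0.5112
L = P_1 × (1−P_2) = 0.8925 × 0.4888 = 0.43622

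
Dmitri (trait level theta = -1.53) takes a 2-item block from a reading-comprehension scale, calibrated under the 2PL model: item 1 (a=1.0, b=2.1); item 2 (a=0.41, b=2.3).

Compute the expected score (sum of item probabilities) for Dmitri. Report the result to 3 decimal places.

P(theta) = 1 / (1 + exp(−a(theta − b)))
P_1 = 1/(1+e^{3.6300}) = 0.0258
P_2 = 1/(1+e^{1.5703}) = 0.1722
E[score] = 0.0258 + 0.1722 = 0.1980

0.198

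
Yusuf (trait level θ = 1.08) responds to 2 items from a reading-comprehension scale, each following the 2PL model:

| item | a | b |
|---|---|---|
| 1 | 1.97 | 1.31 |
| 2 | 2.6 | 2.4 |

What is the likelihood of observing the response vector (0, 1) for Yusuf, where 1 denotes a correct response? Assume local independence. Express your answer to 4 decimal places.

P(θ) = 1 / (1 + exp(−a(θ − b)))
P_1 = 1/(1+e^{0.4531}) = 0.3886
P_2 = 1/(1+e^{3.4320}) = 0.0313
L = (1−P_1) × P_2 = 0.6114 × 0.0313 = 0.01914

0.0191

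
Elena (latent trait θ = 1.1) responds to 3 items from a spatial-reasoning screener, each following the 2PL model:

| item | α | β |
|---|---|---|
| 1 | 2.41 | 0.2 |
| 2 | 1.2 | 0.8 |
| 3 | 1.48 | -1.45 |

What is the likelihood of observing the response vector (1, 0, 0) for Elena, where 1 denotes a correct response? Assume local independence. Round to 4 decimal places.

P(θ) = 1 / (1 + exp(−α(θ − β)))
P_1 = 1/(1+e^{-2.1690}) = 0.8974
P_2 = 1/(1+e^{-0.3600}) = 0.5890
P_3 = 1/(1+e^{-3.7740}) = 0.9776
L = P_1 × (1−P_2) × (1−P_3) = 0.8974 × 0.4110 × 0.0224 = 0.00828

0.0083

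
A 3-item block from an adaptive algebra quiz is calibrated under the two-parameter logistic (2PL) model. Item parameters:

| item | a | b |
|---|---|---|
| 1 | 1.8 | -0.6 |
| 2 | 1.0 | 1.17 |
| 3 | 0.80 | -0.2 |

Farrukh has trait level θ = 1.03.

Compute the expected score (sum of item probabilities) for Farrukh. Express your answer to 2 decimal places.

P(θ) = 1 / (1 + exp(−a(θ − b)))
P_1 = 1/(1+e^{-2.9340}) = 0.9495
P_2 = 1/(1+e^{0.1400}) = 0.4651
P_3 = 1/(1+e^{-0.9840}) = 0.7279
E[score] = 0.9495 + 0.4651 + 0.7279 = 2.1425

2.14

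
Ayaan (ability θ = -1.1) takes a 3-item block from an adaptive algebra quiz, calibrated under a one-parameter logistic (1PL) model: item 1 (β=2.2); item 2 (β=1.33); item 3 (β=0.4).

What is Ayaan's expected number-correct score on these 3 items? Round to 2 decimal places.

P(θ) = 1 / (1 + exp(−(θ − β)))
P_1 = 1/(1+e^{3.3000}) = 0.0356
P_2 = 1/(1+e^{2.4300}) = 0.0809
P_3 = 1/(1+e^{1.5000}) = 0.1824
E[score] = 0.0356 + 0.0809 + 0.1824 = 0.2989

0.30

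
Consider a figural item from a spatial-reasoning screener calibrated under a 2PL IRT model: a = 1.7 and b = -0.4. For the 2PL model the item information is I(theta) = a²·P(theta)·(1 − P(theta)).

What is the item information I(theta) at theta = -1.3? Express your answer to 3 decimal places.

0.423

P = 1/(1+e^{1.5300}) = 0.1780
P(1−P) = 0.1780 × 0.8220 = 0.1463
I = a² × P(1−P) = 1.7² × 0.1463 = 0.42284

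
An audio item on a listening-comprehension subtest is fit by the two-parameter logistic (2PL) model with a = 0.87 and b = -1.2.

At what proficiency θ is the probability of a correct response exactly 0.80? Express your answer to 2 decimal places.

0.39

P(θ) = 1 / (1 + exp(−a(θ − b)))
logit = ln(0.8000/0.2000) = 1.3863
θ = b + logit/(a) = -1.2 + 1.3863/0.8700 = 0.3934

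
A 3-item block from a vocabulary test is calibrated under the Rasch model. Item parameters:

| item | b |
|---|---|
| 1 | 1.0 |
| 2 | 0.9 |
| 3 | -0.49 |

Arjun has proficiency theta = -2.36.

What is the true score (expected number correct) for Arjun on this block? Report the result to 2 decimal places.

0.20

P(theta) = 1 / (1 + exp(−(theta − b)))
P_1 = 1/(1+e^{3.3600}) = 0.0336
P_2 = 1/(1+e^{3.2600}) = 0.0370
P_3 = 1/(1+e^{1.8700}) = 0.1335
E[score] = 0.0336 + 0.0370 + 0.1335 = 0.2041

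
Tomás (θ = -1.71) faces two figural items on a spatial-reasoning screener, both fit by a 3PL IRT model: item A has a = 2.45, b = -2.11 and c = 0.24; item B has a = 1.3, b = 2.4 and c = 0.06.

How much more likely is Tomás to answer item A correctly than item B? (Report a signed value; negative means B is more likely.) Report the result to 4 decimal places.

P(θ) = c + (1 − c) · 1 / (1 + exp(−a(θ − b)))
P_A = 0.7926
P_B = 0.0645
P_A − P_B = 0.7281

0.7281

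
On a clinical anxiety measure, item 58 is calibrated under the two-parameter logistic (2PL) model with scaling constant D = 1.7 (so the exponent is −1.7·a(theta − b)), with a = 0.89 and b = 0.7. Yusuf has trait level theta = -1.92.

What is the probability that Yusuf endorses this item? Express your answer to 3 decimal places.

P(theta) = 1 / (1 + exp(−D·a(theta − b)))
Exponent: 1.7 × 0.89 × (-1.92 − 0.7) = -3.9641
1/(1 + e^{3.9641}) = 0.0186
P = 0.0186

0.019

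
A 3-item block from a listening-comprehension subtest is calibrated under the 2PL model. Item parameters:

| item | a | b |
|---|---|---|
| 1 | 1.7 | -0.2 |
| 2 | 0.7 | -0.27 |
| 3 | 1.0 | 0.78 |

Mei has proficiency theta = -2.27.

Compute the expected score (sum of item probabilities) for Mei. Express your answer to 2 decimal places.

0.27

P(theta) = 1 / (1 + exp(−a(theta − b)))
P_1 = 1/(1+e^{3.5190}) = 0.0288
P_2 = 1/(1+e^{1.4000}) = 0.1978
P_3 = 1/(1+e^{3.0500}) = 0.0452
E[score] = 0.0288 + 0.1978 + 0.0452 = 0.2718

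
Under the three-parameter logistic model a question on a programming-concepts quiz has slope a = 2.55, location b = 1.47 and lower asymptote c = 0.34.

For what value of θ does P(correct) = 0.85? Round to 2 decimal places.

1.95

P(θ) = c + (1 − c) · 1 / (1 + exp(−a(θ − b)))
Remove guessing floor: (0.85 − 0.34)/(1 − 0.34) = 0.7727
logit = ln(0.7727/0.2273) = 1.2238
θ = b + logit/(a) = 1.47 + 1.2238/2.5500 = 1.9499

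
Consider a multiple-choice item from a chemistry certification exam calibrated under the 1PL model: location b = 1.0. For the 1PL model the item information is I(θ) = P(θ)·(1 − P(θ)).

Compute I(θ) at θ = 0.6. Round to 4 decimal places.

0.2403

P = 1/(1+e^{0.4000}) = 0.4013
P(1−P) = 0.4013 × 0.5987 = 0.2403
I = P(1−P) = 0.24026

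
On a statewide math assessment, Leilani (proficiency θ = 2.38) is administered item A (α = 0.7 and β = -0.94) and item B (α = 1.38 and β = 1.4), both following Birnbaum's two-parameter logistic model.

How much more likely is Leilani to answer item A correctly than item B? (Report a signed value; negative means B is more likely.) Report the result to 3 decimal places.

P(θ) = 1 / (1 + exp(−α(θ − β)))
P_A = 0.9108
P_B = 0.7945
P_A − P_B = 0.1163

0.116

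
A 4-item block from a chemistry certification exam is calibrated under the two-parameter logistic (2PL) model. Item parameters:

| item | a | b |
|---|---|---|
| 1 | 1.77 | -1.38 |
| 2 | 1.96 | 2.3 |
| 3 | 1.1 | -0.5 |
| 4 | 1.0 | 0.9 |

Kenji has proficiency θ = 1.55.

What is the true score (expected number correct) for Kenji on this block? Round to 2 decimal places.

P(θ) = 1 / (1 + exp(−a(θ − b)))
P_1 = 1/(1+e^{-5.1861}) = 0.9944
P_2 = 1/(1+e^{1.4700}) = 0.1869
P_3 = 1/(1+e^{-2.2550}) = 0.9051
P_4 = 1/(1+e^{-0.6500}) = 0.6570
E[score] = 0.9944 + 0.1869 + 0.9051 + 0.6570 = 2.7435

2.74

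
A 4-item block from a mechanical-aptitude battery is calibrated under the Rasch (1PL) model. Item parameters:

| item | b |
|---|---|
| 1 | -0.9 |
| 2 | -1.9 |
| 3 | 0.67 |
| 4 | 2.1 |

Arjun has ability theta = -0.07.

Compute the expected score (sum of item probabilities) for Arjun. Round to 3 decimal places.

1.984

P(theta) = 1 / (1 + exp(−(theta − b)))
P_1 = 1/(1+e^{-0.8300}) = 0.6964
P_2 = 1/(1+e^{-1.8300}) = 0.8618
P_3 = 1/(1+e^{0.7400}) = 0.3230
P_4 = 1/(1+e^{2.1700}) = 0.1025
E[score] = 0.6964 + 0.8618 + 0.3230 + 0.1025 = 1.9836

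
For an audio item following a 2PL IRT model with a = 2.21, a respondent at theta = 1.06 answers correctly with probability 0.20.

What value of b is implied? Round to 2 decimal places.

P(theta) = 1 / (1 + exp(−a(theta − b)))
logit(0.20) = ln(0.20/0.80) = -1.3863
b = theta − logit/(a) = 1.06 − (-1.3863)/2.2100 = 1.6873

1.69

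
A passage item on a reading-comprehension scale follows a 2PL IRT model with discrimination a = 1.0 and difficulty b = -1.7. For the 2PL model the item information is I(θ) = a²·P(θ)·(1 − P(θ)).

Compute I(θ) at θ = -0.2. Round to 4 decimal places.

0.1491

P = 1/(1+e^{-1.5000}) = 0.8176
P(1−P) = 0.8176 × 0.1824 = 0.1491
I = a² × P(1−P) = 1.0² × 0.1491 = 0.14915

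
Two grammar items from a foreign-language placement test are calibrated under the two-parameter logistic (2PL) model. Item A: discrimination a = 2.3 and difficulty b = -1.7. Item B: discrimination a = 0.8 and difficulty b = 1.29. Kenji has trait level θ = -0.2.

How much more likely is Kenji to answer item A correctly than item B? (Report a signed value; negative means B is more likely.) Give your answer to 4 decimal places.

0.7363

P(θ) = 1 / (1 + exp(−a(θ − b)))
P_A = 0.9692
P_B = 0.2329
P_A − P_B = 0.7363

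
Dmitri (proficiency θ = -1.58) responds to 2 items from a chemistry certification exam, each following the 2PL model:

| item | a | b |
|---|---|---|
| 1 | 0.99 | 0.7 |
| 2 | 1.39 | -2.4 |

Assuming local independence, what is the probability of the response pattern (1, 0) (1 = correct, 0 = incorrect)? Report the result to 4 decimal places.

P(θ) = 1 / (1 + exp(−a(θ − b)))
P_1 = 1/(1+e^{2.2572}) = 0.0947
P_2 = 1/(1+e^{-1.1398}) = 0.7576
L = P_1 × (1−P_2) = 0.0947 × 0.2424 = 0.02296

0.0230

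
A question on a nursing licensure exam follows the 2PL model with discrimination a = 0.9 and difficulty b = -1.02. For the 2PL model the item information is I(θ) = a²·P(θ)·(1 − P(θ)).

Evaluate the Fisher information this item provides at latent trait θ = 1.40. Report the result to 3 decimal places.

P = 1/(1+e^{-2.1780}) = 0.8983
P(1−P) = 0.8983 × 0.1017 = 0.0914
I = a² × P(1−P) = 0.9² × 0.0914 = 0.07403

0.074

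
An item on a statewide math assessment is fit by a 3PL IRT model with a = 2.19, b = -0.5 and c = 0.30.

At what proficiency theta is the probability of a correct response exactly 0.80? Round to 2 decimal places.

P(theta) = c + (1 − c) · 1 / (1 + exp(−a(theta − b)))
Remove guessing floor: (0.80 − 0.30)/(1 − 0.30) = 0.7143
logit = ln(0.7143/0.2857) = 0.9163
theta = b + logit/(a) = -0.5 + 0.9163/2.1900 = -0.0816

-0.08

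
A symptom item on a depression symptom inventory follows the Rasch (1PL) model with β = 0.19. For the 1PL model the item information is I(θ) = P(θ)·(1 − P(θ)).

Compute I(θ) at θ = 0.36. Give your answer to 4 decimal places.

0.2482

P = 1/(1+e^{-0.1700}) = 0.5424
P(1−P) = 0.5424 × 0.4576 = 0.2482
I = P(1−P) = 0.24820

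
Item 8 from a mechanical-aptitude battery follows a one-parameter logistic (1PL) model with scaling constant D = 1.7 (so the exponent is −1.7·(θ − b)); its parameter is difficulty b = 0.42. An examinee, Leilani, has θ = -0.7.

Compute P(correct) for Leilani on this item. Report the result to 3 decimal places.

0.130

P(θ) = 1 / (1 + exp(−D·(θ − b)))
Exponent: 1.7 × (-0.7 − 0.42) = -1.9040
1/(1 + e^{1.9040}) = 0.1297
P = 0.1297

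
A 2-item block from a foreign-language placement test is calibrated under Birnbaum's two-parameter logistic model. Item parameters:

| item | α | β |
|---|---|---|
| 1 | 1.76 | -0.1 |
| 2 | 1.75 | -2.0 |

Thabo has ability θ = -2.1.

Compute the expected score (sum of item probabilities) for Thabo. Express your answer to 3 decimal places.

P(θ) = 1 / (1 + exp(−α(θ − β)))
P_1 = 1/(1+e^{3.5200}) = 0.0287
P_2 = 1/(1+e^{0.1750}) = 0.4564
E[score] = 0.0287 + 0.4564 = 0.4851

0.485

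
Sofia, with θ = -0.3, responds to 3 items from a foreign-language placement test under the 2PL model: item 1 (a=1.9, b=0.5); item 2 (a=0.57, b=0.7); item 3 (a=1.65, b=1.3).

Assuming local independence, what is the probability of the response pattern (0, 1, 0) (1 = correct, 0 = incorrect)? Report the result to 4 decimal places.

P(θ) = 1 / (1 + exp(−a(θ − b)))
P_1 = 1/(1+e^{1.5200}) = 0.1795
P_2 = 1/(1+e^{0.5700}) = 0.3612
P_3 = 1/(1+e^{2.6400}) = 0.0666
L = (1−P_1) × P_2 × (1−P_3) = 0.8205 × 0.3612 × 0.9334 = 0.27667

0.2767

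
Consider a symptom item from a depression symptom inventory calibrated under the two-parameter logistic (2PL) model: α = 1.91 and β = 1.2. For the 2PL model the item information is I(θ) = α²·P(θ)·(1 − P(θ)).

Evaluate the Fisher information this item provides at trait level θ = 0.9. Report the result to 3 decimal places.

P = 1/(1+e^{0.5730}) = 0.3605
P(1−P) = 0.3605 × 0.6395 = 0.2306
I = α² × P(1−P) = 1.91² × 0.2306 = 0.84108

0.841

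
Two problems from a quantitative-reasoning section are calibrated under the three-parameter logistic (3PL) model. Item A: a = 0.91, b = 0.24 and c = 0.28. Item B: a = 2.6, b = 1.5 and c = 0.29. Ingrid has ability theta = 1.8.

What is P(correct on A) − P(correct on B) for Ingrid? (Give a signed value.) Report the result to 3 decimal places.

0.083

P(theta) = c + (1 − c) · 1 / (1 + exp(−a(theta − b)))
P_A = 0.8598
P_B = 0.7768
P_A − P_B = 0.0830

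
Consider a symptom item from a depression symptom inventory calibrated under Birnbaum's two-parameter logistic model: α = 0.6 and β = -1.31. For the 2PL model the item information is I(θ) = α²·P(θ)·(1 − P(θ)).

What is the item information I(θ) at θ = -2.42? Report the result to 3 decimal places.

P = 1/(1+e^{0.6660}) = 0.3394
P(1−P) = 0.3394 × 0.6606 = 0.2242
I = α² × P(1−P) = 0.6² × 0.2242 = 0.08071

0.081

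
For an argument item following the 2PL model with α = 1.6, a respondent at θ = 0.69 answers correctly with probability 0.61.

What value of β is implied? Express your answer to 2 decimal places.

P(θ) = 1 / (1 + exp(−α(θ − β)))
logit(0.61) = ln(0.61/0.39) = 0.4473
β = θ − logit/(α) = 0.69 − 0.4473/1.6000 = 0.4104

0.41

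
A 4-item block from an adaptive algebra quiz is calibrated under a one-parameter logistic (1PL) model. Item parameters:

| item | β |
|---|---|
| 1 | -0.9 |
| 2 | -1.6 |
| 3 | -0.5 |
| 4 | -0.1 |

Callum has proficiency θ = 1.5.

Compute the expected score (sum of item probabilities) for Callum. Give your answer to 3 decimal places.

3.587

P(θ) = 1 / (1 + exp(−(θ − β)))
P_1 = 1/(1+e^{-2.4000}) = 0.9168
P_2 = 1/(1+e^{-3.1000}) = 0.9569
P_3 = 1/(1+e^{-2.0000}) = 0.8808
P_4 = 1/(1+e^{-1.6000}) = 0.8320
E[score] = 0.9168 + 0.9569 + 0.8808 + 0.8320 = 3.5865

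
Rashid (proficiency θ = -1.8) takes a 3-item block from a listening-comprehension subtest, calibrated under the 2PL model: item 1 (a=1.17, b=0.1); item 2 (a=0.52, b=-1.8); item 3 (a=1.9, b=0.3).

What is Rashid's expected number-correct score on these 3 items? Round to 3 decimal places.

0.616

P(θ) = 1 / (1 + exp(−a(θ − b)))
P_1 = 1/(1+e^{2.2230}) = 0.0977
P_2 = 1/(1+e^{0.0000}) = 0.5000
P_3 = 1/(1+e^{3.9900}) = 0.0182
E[score] = 0.0977 + 0.5000 + 0.0182 = 0.6159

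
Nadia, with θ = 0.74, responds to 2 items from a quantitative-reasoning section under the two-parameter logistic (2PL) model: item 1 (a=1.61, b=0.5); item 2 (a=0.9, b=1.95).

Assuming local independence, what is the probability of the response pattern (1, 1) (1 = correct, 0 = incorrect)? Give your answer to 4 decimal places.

P(θ) = 1 / (1 + exp(−a(θ − b)))
P_1 = 1/(1+e^{-0.3864}) = 0.5954
P_2 = 1/(1+e^{1.0890}) = 0.2518
L = P_1 × P_2 = 0.5954 × 0.2518 = 0.14993

0.1499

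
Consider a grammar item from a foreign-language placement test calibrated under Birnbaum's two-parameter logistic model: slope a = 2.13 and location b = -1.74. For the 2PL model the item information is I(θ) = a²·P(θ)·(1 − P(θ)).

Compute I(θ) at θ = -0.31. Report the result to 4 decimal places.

0.1966

P = 1/(1+e^{-3.0459}) = 0.9546
P(1−P) = 0.9546 × 0.0454 = 0.0433
I = a² × P(1−P) = 2.13² × 0.0433 = 0.19660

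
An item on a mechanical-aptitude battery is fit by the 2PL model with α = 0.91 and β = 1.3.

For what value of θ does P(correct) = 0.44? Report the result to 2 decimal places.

P(θ) = 1 / (1 + exp(−α(θ − β)))
logit = ln(0.4400/0.5600) = -0.2412
θ = β + logit/(α) = 1.3 + (-0.2412)/0.9100 = 1.0350

1.03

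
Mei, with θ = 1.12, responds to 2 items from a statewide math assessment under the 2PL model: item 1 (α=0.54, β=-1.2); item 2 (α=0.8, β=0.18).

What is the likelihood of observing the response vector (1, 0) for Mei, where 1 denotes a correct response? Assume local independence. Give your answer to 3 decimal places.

0.249

P(θ) = 1 / (1 + exp(−α(θ − β)))
P_1 = 1/(1+e^{-1.2528}) = 0.7778
P_2 = 1/(1+e^{-0.7520}) = 0.6796
L = P_1 × (1−P_2) = 0.7778 × 0.3204 = 0.24919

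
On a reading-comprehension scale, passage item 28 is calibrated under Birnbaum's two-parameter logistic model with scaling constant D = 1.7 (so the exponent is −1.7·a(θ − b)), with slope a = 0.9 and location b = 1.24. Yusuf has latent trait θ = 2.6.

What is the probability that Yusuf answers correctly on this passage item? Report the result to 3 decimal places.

0.889

P(θ) = 1 / (1 + exp(−D·a(θ − b)))
Exponent: 1.7 × 0.9 × (2.6 − 1.24) = 2.0808
1/(1 + e^{-2.0808}) = 0.8890
P = 0.8890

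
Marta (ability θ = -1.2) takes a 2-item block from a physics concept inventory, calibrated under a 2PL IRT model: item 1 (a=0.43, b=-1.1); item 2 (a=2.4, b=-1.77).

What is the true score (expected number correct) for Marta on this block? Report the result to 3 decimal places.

P(θ) = 1 / (1 + exp(−a(θ − b)))
P_1 = 1/(1+e^{0.0430}) = 0.4893
P_2 = 1/(1+e^{-1.3680}) = 0.7971
E[score] = 0.4893 + 0.7971 = 1.2863

1.286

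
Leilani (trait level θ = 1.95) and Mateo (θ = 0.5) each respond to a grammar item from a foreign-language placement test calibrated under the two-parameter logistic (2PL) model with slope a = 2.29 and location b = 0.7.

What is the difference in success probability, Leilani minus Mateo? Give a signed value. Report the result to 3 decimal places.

0.559

P(θ) = 1 / (1 + exp(−a(θ − b)))
P(Leilani) = 0.9460  [exponent 2.8625]
P(Mateo) = 0.3875  [exponent -0.4580]
Difference = 0.9460 − 0.3875 = 0.5585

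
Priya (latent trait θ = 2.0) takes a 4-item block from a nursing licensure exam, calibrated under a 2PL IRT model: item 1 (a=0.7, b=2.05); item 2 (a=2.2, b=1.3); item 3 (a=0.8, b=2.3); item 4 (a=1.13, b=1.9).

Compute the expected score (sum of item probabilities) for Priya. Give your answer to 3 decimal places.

2.283

P(θ) = 1 / (1 + exp(−a(θ − b)))
P_1 = 1/(1+e^{0.0350}) = 0.4913
P_2 = 1/(1+e^{-1.5400}) = 0.8235
P_3 = 1/(1+e^{0.2400}) = 0.4403
P_4 = 1/(1+e^{-0.1130}) = 0.5282
E[score] = 0.4913 + 0.8235 + 0.4403 + 0.5282 = 2.2832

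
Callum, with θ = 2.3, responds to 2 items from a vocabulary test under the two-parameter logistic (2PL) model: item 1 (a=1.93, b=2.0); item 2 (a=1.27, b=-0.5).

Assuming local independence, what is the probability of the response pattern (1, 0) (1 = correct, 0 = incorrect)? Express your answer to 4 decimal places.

0.0178

P(θ) = 1 / (1 + exp(−a(θ − b)))
P_1 = 1/(1+e^{-0.5790}) = 0.6408
P_2 = 1/(1+e^{-3.5560}) = 0.9722
L = P_1 × (1−P_2) = 0.6408 × 0.0278 = 0.01779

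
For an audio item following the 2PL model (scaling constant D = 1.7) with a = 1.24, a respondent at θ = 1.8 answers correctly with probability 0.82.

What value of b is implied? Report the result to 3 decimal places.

1.081

P(θ) = 1 / (1 + exp(−D·a(θ − b)))
logit(0.82) = ln(0.82/0.18) = 1.5163
b = θ − logit/(1.7·a) = 1.8 − 1.5163/2.1080 = 1.0807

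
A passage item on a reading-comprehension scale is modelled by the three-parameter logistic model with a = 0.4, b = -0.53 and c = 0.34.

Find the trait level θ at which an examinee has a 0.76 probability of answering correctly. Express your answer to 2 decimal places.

P(θ) = c + (1 − c) · 1 / (1 + exp(−a(θ − b)))
Remove guessing floor: (0.76 − 0.34)/(1 − 0.34) = 0.6364
logit = ln(0.6364/0.3636) = 0.5596
θ = b + logit/(a) = -0.53 + 0.5596/0.4000 = 0.8690

0.87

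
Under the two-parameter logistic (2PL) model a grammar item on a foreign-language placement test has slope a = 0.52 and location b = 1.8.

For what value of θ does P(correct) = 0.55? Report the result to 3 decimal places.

P(θ) = 1 / (1 + exp(−a(θ − b)))
logit = ln(0.5500/0.4500) = 0.2007
θ = b + logit/(a) = 1.8 + 0.2007/0.5200 = 2.1859

2.186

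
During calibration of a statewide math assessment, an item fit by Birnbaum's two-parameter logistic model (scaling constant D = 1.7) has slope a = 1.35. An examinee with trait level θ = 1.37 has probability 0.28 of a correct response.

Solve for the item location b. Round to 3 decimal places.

1.782

P(θ) = 1 / (1 + exp(−D·a(θ − b)))
logit(0.28) = ln(0.28/0.72) = -0.9445
b = θ − logit/(1.7·a) = 1.37 − (-0.9445)/2.2950 = 1.7815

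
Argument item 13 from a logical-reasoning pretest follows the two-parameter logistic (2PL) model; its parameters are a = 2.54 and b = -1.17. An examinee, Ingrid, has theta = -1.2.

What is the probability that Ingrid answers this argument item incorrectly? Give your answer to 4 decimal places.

0.5190

P(theta) = 1 / (1 + exp(−a(theta − b)))
Exponent: 2.54 × (-1.2 − (-1.17)) = -0.0762
1/(1 + e^{0.0762}) = 0.4810
P(incorrect) = 1 − 0.4810 = 0.5190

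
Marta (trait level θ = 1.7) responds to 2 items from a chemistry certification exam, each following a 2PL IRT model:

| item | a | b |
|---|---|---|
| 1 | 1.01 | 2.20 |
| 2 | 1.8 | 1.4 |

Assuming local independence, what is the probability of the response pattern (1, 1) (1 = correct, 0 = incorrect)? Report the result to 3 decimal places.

P(θ) = 1 / (1 + exp(−a(θ − b)))
P_1 = 1/(1+e^{0.5050}) = 0.3764
P_2 = 1/(1+e^{-0.5400}) = 0.6318
L = P_1 × P_2 = 0.3764 × 0.6318 = 0.23779

0.238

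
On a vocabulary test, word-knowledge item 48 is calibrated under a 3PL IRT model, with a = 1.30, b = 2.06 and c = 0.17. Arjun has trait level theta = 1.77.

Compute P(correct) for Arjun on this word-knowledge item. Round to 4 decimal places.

P(theta) = c + (1 − c) · 1 / (1 + exp(−a(theta − b)))
Exponent: 1.30 × (1.77 − 2.06) = -0.3770
1/(1 + e^{0.3770}) = 0.4069
P = 0.17 + 0.83 × 0.4069 = 0.5077

0.5077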